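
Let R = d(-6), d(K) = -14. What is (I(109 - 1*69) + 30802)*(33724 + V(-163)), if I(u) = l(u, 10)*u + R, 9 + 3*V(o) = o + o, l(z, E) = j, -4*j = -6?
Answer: 3110619776/3 ≈ 1.0369e+9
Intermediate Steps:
j = 3/2 (j = -¼*(-6) = 3/2 ≈ 1.5000)
l(z, E) = 3/2
V(o) = -3 + 2*o/3 (V(o) = -3 + (o + o)/3 = -3 + (2*o)/3 = -3 + 2*o/3)
R = -14
I(u) = -14 + 3*u/2 (I(u) = 3*u/2 - 14 = -14 + 3*u/2)
(I(109 - 1*69) + 30802)*(33724 + V(-163)) = ((-14 + 3*(109 - 1*69)/2) + 30802)*(33724 + (-3 + (⅔)*(-163))) = ((-14 + 3*(109 - 69)/2) + 30802)*(33724 + (-3 - 326/3)) = ((-14 + (3/2)*40) + 30802)*(33724 - 335/3) = ((-14 + 60) + 30802)*(100837/3) = (46 + 30802)*(100837/3) = 30848*(100837/3) = 3110619776/3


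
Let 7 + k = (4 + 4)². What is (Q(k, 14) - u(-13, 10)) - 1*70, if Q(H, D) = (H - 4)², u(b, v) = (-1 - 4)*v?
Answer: 2789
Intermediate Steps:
u(b, v) = -5*v
k = 57 (k = -7 + (4 + 4)² = -7 + 8² = -7 + 64 = 57)
Q(H, D) = (-4 + H)²
(Q(k, 14) - u(-13, 10)) - 1*70 = ((-4 + 57)² - (-5)*10) - 1*70 = (53² - 1*(-50)) - 70 = (2809 + 50) - 70 = 2859 - 70 = 2789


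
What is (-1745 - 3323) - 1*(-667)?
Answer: -4401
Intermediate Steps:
(-1745 - 3323) - 1*(-667) = -5068 + 667 = -4401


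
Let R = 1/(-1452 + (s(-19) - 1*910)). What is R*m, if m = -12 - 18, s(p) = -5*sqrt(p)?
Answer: 70860/5579519 - 150*I*sqrt(19)/5579519 ≈ 0.0127 - 0.00011718*I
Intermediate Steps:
m = -30
R = 1/(-2362 - 5*I*sqrt(19)) (R = 1/(-1452 + (-5*I*sqrt(19) - 1*910)) = 1/(-1452 + (-5*I*sqrt(19) - 910)) = 1/(-1452 + (-910 - 5*I*sqrt(19))) = 1/(-2362 - 5*I*sqrt(19)) ≈ -0.00042333 + 3.906e-6*I)
R*m = (I/(-2362*I + 5*sqrt(19)))*(-30) = -30*I/(-2362*I + 5*sqrt(19))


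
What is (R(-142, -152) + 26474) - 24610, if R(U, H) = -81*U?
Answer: 13366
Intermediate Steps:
(R(-142, -152) + 26474) - 24610 = (-81*(-142) + 26474) - 24610 = (11502 + 26474) - 24610 = 37976 - 24610 = 13366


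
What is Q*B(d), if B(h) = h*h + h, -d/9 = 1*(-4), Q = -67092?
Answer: -89366544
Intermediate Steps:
d = 36 (d = -9*(-4) = 36)
B(h) = h + h² (B(h) = h² + h = h + h²)
Q*B(d) = -2415312*(1 + 36) = -2415312*37 = -67092*1332 = -89366544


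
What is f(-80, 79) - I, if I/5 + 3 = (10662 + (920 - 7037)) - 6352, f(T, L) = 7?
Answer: 9057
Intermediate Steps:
I = -9050 (I = -15 + 5*((10662 + (920 - 7037)) - 6352) = -15 + 5*((10662 - 6117) - 6352) = -15 + 5*(4545 - 6352) = -15 + 5*(-1807) = -15 - 9035 = -9050)
f(-80, 79) - I = 7 - 1*(-9050) = 7 + 9050 = 9057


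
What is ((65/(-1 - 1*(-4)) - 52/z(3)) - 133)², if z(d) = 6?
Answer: 14400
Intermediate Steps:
((65/(-1 - 1*(-4)) - 52/z(3)) - 133)² = ((65/(-1 - 1*(-4)) - 52/6) - 133)² = ((65/(-1 + 4) - 52*⅙) - 133)² = ((65/3 - 26/3) - 133)² = (13 - 133)² = (-120)² = 14400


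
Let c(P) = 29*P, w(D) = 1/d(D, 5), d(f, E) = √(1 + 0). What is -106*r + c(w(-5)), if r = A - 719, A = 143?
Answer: 61085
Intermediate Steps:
d(f, E) = 1 (d(f, E) = √1 = 1)
w(D) = 1 (w(D) = 1/1 = 1)
r = -576 (r = 143 - 719 = -576)
-106*r + c(w(-5)) = -106*(-576) + 29*1 = 61056 + 29 = 61085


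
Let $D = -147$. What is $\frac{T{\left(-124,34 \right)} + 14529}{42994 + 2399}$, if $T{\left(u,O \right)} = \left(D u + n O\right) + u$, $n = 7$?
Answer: $\frac{10957}{15131} \approx 0.72414$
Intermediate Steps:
$T{\left(u,O \right)} = - 146 u + 7 O$ ($T{\left(u,O \right)} = \left(- 147 u + 7 O\right) + u = - 146 u + 7 O$)
$\frac{T{\left(-124,34 \right)} + 14529}{42994 + 2399} = \frac{\left(\left(-146\right) \left(-124\right) + 7 \cdot 34\right) + 14529}{42994 + 2399} = \frac{\left(18104 + 238\right) + 14529}{45393} = \left(18342 + 14529\right) \frac{1}{45393} = 32871 \cdot \frac{1}{45393} = \frac{10957}{15131}$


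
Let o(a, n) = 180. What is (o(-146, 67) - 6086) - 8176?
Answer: -14082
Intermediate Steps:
(o(-146, 67) - 6086) - 8176 = (180 - 6086) - 8176 = -5906 - 8176 = -14082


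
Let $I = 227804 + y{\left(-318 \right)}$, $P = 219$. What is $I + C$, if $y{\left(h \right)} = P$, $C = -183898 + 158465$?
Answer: $202590$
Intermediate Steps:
$C = -25433$
$y{\left(h \right)} = 219$
$I = 228023$ ($I = 227804 + 219 = 228023$)
$I + C = 228023 - 25433 = 202590$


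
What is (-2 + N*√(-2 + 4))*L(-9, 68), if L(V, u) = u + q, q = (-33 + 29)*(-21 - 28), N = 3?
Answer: -528 + 792*√2 ≈ 592.06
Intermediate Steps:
q = 196 (q = -4*(-49) = 196)
L(V, u) = 196 + u (L(V, u) = u + 196 = 196 + u)
(-2 + N*√(-2 + 4))*L(-9, 68) = (-2 + 3*√(-2 + 4))*(196 + 68) = (-2 + 3*√2)*264 = -528 + 792*√2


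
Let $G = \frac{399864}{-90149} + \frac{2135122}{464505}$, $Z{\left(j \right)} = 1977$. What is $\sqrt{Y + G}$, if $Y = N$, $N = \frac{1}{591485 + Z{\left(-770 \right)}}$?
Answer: $\frac{7 \sqrt{2028728453029038038243249593710}}{24851020211780190} \approx 0.4012$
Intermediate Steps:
$N = \frac{1}{593462}$ ($N = \frac{1}{591485 + 1977} = \frac{1}{593462} \approx 1.685 \cdot 10^{-6}$)
$Y = \frac{1}{593462} \approx 1.685 \cdot 10^{-6}$
$G = \frac{6740285858}{41874661245}$ ($G = 399864 \left(- \frac{1}{90149}\right) + 2135122 \cdot \frac{1}{464505} = - \frac{399864}{90149} + \frac{2135122}{464505} = \frac{6740285858}{41874661245} \approx 0.16096$)
$\sqrt{Y + G} = \sqrt{\frac{1}{593462} + \frac{6740285858}{41874661245}} = \sqrt{\frac{4000145400521641}{24851020211780190}} = \frac{7 \sqrt{2028728453029038038243249593710}}{24851020211780190}$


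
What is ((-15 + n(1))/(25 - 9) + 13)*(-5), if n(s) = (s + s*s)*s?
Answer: -975/16 ≈ -60.938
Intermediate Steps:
n(s) = s*(s + s²) (n(s) = (s + s²)*s = s*(s + s²))
((-15 + n(1))/(25 - 9) + 13)*(-5) = ((-15 + 1²*(1 + 1))/(25 - 9) + 13)*(-5) = ((-15 + 1*2)/16 + 13)*(-5) = ((-15 + 2)*(1/16) + 13)*(-5) = (-13*1/16 + 13)*(-5) = (-13/16 + 13)*(-5) = (195/16)*(-5) = -975/16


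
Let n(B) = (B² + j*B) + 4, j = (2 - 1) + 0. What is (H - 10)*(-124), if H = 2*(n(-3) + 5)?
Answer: -2480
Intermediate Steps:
j = 1 (j = 1 + 0 = 1)
n(B) = 4 + B + B² (n(B) = (B² + 1*B) + 4 = (B² + B) + 4 = (B + B²) + 4 = 4 + B + B²)
H = 30 (H = 2*((4 - 3 + (-3)²) + 5) = 2*((4 - 3 + 9) + 5) = 2*(10 + 5) = 2*15 = 30)
(H - 10)*(-124) = (30 - 10)*(-124) = 20*(-124) = -2480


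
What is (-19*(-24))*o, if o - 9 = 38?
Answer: 21432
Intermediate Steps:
o = 47 (o = 9 + 38 = 47)
(-19*(-24))*o = -19*(-24)*47 = 456*47 = 21432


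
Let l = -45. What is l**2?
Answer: 2025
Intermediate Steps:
l**2 = (-45)**2 = 2025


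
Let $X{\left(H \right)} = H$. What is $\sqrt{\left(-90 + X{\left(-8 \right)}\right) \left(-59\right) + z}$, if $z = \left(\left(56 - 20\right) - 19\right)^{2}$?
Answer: $\sqrt{6071} \approx 77.917$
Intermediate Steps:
$z = 289$ ($z = \left(\left(56 - 20\right) - 19\right)^{2} = \left(36 - 19\right)^{2} = 17^{2} = 289$)
$\sqrt{\left(-90 + X{\left(-8 \right)}\right) \left(-59\right) + z} = \sqrt{\left(-90 - 8\right) \left(-59\right) + 289} = \sqrt{\left(-98\right) \left(-59\right) + 289} = \sqrt{5782 + 289} = \sqrt{6071}$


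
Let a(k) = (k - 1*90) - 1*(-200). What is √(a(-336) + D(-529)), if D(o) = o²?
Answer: √279615 ≈ 528.79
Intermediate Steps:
a(k) = 110 + k (a(k) = (k - 90) + 200 = (-90 + k) + 200 = 110 + k)
√(a(-336) + D(-529)) = √((110 - 336) + (-529)²) = √(-226 + 279841) = √279615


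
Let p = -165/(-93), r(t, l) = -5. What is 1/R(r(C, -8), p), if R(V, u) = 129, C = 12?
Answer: 1/129 ≈ 0.0077519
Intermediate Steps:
p = 55/31 (p = -165*(-1/93) = 55/31 ≈ 1.7742)
1/R(r(C, -8), p) = 1/129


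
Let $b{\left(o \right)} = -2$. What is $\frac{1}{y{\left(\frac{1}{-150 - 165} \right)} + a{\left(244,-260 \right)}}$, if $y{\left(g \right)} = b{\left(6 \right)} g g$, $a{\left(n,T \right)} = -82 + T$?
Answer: $- \frac{99225}{33934952} \approx -0.002924$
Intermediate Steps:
$y{\left(g \right)} = - 2 g^{2}$ ($y{\left(g \right)} = - 2 g g = - 2 g^{2}$)
$\frac{1}{y{\left(\frac{1}{-150 - 165} \right)} + a{\left(244,-260 \right)}} = \frac{1}{- 2 \left(\frac{1}{-150 - 165}\right)^{2} - 342} = \frac{1}{- 2 \left(\frac{1}{-315}\right)^{2} - 342} = \frac{1}{- 2 \left(- \frac{1}{315}\right)^{2} - 342} = \frac{1}{\left(-2\right) \frac{1}{99225} - 342} = \frac{1}{- \frac{2}{99225} - 342} = \frac{1}{- \frac{33934952}{99225}} = - \frac{99225}{33934952}$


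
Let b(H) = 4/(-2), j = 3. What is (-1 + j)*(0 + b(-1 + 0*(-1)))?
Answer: -4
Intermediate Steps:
b(H) = -2 (b(H) = 4*(-½) = -2)
(-1 + j)*(0 + b(-1 + 0*(-1))) = (-1 + 3)*(0 - 2) = 2*(-2) = -4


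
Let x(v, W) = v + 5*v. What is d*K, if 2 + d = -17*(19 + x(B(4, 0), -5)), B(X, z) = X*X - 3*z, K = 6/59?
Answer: -11742/59 ≈ -199.02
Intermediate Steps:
K = 6/59 (K = 6*(1/59) = 6/59 ≈ 0.10169)
B(X, z) = X**2 - 3*z
x(v, W) = 6*v
d = -1957 (d = -2 - 17*(19 + 6*(4**2 - 3*0)) = -2 - 17*(19 + 6*(16 + 0)) = -2 - 17*(19 + 6*16) = -2 - 17*(19 + 96) = -2 - 17*115 = -2 - 1955 = -1957)
d*K = -1957*6/59 = -11742/59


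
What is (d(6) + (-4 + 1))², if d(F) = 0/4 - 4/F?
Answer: 121/9 ≈ 13.444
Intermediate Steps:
d(F) = -4/F (d(F) = 0*(¼) - 4/F = 0 - 4/F = -4/F)
(d(6) + (-4 + 1))² = (-4/6 + (-4 + 1))² = (-4*⅙ - 3)² = (-⅔ - 3)² = (-11/3)² = 121/9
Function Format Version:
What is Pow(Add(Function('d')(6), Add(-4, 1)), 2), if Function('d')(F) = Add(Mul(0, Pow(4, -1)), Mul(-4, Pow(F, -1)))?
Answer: Rational(121, 9) ≈ 13.444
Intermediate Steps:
Function('d')(F) = Mul(-4, Pow(F, -1)) (Function('d')(F) = Add(Mul(0, Rational(1, 4)), Mul(-4, Pow(F, -1))) = Add(0, Mul(-4, Pow(F, -1))) = Mul(-4, Pow(F, -1)))
Pow(Add(Function('d')(6), Add(-4, 1)), 2) = Pow(Add(Mul(-4, Pow(6, -1)), Add(-4, 1)), 2) = Pow(Add(Mul(-4, Rational(1, 6)), -3), 2) = Pow(Add(Rational(-2, 3), -3), 2) = Pow(Rational(-11, 3), 2) = Rational(121, 9)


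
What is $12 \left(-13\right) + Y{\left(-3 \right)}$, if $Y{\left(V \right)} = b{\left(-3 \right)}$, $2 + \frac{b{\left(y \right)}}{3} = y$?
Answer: $-171$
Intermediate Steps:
$b{\left(y \right)} = -6 + 3 y$
$Y{\left(V \right)} = -15$ ($Y{\left(V \right)} = -6 + 3 \left(-3\right) = -6 - 9 = -15$)
$12 \left(-13\right) + Y{\left(-3 \right)} = 12 \left(-13\right) - 15 = -156 - 15 = -171$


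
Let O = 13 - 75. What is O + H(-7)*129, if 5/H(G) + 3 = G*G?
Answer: -2207/46 ≈ -47.978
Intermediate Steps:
O = -62
H(G) = 5/(-3 + G²) (H(G) = 5/(-3 + G*G) = 5/(-3 + G²))
O + H(-7)*129 = -62 + (5/(-3 + (-7)²))*129 = -62 + (5/(-3 + 49))*129 = -62 + (5/46)*129 = -62 + 645/46 = -2207/46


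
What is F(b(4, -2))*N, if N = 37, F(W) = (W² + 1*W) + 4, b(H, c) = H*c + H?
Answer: 592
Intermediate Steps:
b(H, c) = H + H*c
F(W) = 4 + W + W² (F(W) = (W² + W) + 4 = (W + W²) + 4 = 4 + W + W²)
F(b(4, -2))*N = (4 + 4*(1 - 2) + (4*(1 - 2))²)*37 = (4 + 4*(-1) + (4*(-1))²)*37 = (4 - 4 + (-4)²)*37 = (4 - 4 + 16)*37 = 16*37 = 592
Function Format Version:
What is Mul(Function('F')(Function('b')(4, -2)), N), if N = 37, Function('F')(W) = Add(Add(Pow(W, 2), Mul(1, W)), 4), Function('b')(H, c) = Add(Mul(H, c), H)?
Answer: 592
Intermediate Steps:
Function('b')(H, c) = Add(H, Mul(H, c))
Function('F')(W) = Add(4, W, Pow(W, 2)) (Function('F')(W) = Add(Add(Pow(W, 2), W), 4) = Add(Add(W, Pow(W, 2)), 4) = Add(4, W, Pow(W, 2)))
Mul(Function('F')(Function('b')(4, -2)), N) = Mul(Add(4, Mul(4, Add(1, -2)), Pow(Mul(4, Add(1, -2)), 2)), 37) = Mul(Add(4, Mul(4, -1), Pow(Mul(4, -1), 2)), 37) = Mul(Add(4, -4, Pow(-4, 2)), 37) = Mul(Add(4, -4, 16), 37) = Mul(16, 37) = 592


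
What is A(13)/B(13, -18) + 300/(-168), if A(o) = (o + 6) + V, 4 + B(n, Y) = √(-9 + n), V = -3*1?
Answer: -137/14 ≈ -9.7857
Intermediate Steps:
V = -3
B(n, Y) = -4 + √(-9 + n)
A(o) = 3 + o (A(o) = (o + 6) - 3 = (6 + o) - 3 = 3 + o)
A(13)/B(13, -18) + 300/(-168) = (3 + 13)/(-4 + √(-9 + 13)) + 300/(-168) = 16/(-4 + √4) + 300*(-1/168) = 16/(-4 + 2) - 25/14 = 16/(-2) - 25/14 = 16*(-½) - 25/14 = -8 - 25/14 = -137/14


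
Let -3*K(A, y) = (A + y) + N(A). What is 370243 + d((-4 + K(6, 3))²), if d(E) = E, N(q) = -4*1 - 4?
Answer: 3332356/9 ≈ 3.7026e+5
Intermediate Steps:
N(q) = -8 (N(q) = -4 - 4 = -8)
K(A, y) = 8/3 - A/3 - y/3 (K(A, y) = -((A + y) - 8)/3 = -(-8 + A + y)/3 = 8/3 - A/3 - y/3)
370243 + d((-4 + K(6, 3))²) = 370243 + (-4 + (8/3 - ⅓*6 - ⅓*3))² = 370243 + (-4 + (8/3 - 2 - 1))² = 370243 + (-4 - ⅓)² = 370243 + (-13/3)² = 370243 + 169/9 = 3332356/9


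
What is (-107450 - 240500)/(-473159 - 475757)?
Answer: 173975/474458 ≈ 0.36668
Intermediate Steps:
(-107450 - 240500)/(-473159 - 475757) = -347950/(-948916) = -347950*(-1/948916) = 173975/474458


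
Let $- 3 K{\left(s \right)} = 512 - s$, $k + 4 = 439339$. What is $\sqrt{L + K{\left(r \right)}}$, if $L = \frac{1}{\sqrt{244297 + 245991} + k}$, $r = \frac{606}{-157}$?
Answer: $\frac{\sqrt{-16759000095309 - 152585160 \sqrt{30643}}}{471 \sqrt{439335 + 4 \sqrt{30643}}} \approx 13.113 i$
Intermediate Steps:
$k = 439335$ ($k = -4 + 439339 = 439335$)
$r = - \frac{606}{157}$ ($r = 606 \left(- \frac{1}{157}\right) = - \frac{606}{157} \approx -3.8599$)
$K{\left(s \right)} = - \frac{512}{3} + \frac{s}{3}$ ($K{\left(s \right)} = - \frac{512 - s}{3} = - \frac{512}{3} + \frac{s}{3}$)
$L = \frac{1}{439335 + 4 \sqrt{30643}}$ ($L = \frac{1}{\sqrt{244297 + 245991} + 439335} = \frac{1}{\sqrt{490288} + 439335} = \frac{1}{4 \sqrt{30643} + 439335} = \frac{1}{439335 + 4 \sqrt{30643}} \approx 2.2725 \cdot 10^{-6}$)
$\sqrt{L + K{\left(r \right)}} = \sqrt{\left(\frac{439335}{193014751937} - \frac{4 \sqrt{30643}}{193014751937}\right) + \left(- \frac{512}{3} + \frac{1}{3} \left(- \frac{606}{157}\right)\right)} = \sqrt{\left(\frac{439335}{193014751937} - \frac{4 \sqrt{30643}}{193014751937}\right) - \frac{80990}{471}} = \sqrt{- \frac{15632264552450845}{90909948162327} - \frac{4 \sqrt{30643}}{193014751937}}$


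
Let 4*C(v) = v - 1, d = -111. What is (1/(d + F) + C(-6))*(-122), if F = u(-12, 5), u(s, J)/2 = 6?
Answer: 42517/198 ≈ 214.73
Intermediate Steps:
u(s, J) = 12 (u(s, J) = 2*6 = 12)
F = 12
C(v) = -¼ + v/4 (C(v) = (v - 1)/4 = (-1 + v)/4 = -¼ + v/4)
(1/(d + F) + C(-6))*(-122) = (1/(-111 + 12) + (-¼ + (¼)*(-6)))*(-122) = (1/(-99) + (-¼ - 3/2))*(-122) = (-1/99 - 7/4)*(-122) = -697/396*(-122) = 42517/198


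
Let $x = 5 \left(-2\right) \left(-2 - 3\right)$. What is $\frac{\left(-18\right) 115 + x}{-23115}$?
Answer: $\frac{404}{4623} \approx 0.087389$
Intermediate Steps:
$x = 50$ ($x = \left(-10\right) \left(-5\right) = 50$)
$\frac{\left(-18\right) 115 + x}{-23115} = \frac{\left(-18\right) 115 + 50}{-23115} = \left(-2070 + 50\right) \left(- \frac{1}{23115}\right) = \left(-2020\right) \left(- \frac{1}{23115}\right) = \frac{404}{4623}$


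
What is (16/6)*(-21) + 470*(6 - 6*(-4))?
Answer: 14044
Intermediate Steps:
(16/6)*(-21) + 470*(6 - 6*(-4)) = (16*(⅙))*(-21) + 470*(6 + 24) = (8/3)*(-21) + 470*30 = -56 + 14100 = 14044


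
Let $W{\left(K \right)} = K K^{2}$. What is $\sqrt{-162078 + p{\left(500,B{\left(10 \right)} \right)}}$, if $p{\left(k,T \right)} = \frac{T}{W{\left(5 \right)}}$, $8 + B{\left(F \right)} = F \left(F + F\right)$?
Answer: $\frac{9 i \sqrt{1250590}}{25} \approx 402.59 i$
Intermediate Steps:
$W{\left(K \right)} = K^{3}$
$B{\left(F \right)} = -8 + 2 F^{2}$ ($B{\left(F \right)} = -8 + F \left(F + F\right) = -8 + F 2 F = -8 + 2 F^{2}$)
$p{\left(k,T \right)} = \frac{T}{125}$ ($p{\left(k,T \right)} = \frac{T}{5^{3}} = \frac{T}{125}$)
$\sqrt{-162078 + p{\left(500,B{\left(10 \right)} \right)}} = \sqrt{-162078 + \frac{-8 + 2 \cdot 10^{2}}{125}} = \sqrt{-162078 + \frac{-8 + 2 \cdot 100}{125}} = \sqrt{-162078 + \frac{-8 + 200}{125}} = \sqrt{-162078 + \frac{1}{125} \cdot 192} = \sqrt{-162078 + \frac{192}{125}} = \sqrt{- \frac{20259558}{125}} = \frac{9 i \sqrt{1250590}}{25}$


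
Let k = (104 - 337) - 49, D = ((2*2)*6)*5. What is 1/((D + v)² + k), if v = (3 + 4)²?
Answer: 1/28279 ≈ 3.5362e-5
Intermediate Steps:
v = 49 (v = 7² = 49)
D = 120 (D = (4*6)*5 = 24*5 = 120)
k = -282 (k = -233 - 49 = -282)
1/((D + v)² + k) = 1/((120 + 49)² - 282) = 1/(169² - 282) = 1/(28561 - 282) = 1/28279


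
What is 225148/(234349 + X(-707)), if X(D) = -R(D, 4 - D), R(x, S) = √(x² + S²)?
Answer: 685236476/713226603 + 2924*√1005370/713226603 ≈ 0.96487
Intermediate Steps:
R(x, S) = √(S² + x²)
X(D) = -√(D² + (4 - D)²) (X(D) = -√((4 - D)² + D²) = -√(D² + (4 - D)²))
225148/(234349 + X(-707)) = 225148/(234349 - √((-707)² + (-4 - 707)²)) = 225148/(234349 - √(499849 + (-711)²)) = 225148/(234349 - √(499849 + 505521)) = 225148/(234349 - √1005370)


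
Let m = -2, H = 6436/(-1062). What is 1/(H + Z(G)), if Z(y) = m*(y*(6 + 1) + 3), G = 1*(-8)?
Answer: 531/53068 ≈ 0.010006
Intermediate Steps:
H = -3218/531 (H = 6436*(-1/1062) = -3218/531 ≈ -6.0603)
G = -8
Z(y) = -6 - 14*y (Z(y) = -2*(y*(6 + 1) + 3) = -2*(y*7 + 3) = -2*(7*y + 3) = -2*(3 + 7*y) = -6 - 14*y)
1/(H + Z(G)) = 1/(-3218/531 + (-6 - 14*(-8))) = 1/(-3218/531 + (-6 + 112)) = 1/(-3218/531 + 106) = 1/(53068/531) = 531/53068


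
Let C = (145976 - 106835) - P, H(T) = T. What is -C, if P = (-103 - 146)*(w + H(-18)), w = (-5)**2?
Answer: -40884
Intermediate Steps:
w = 25
P = -1743 (P = (-103 - 146)*(25 - 18) = -249*7 = -1743)
C = 40884 (C = (145976 - 106835) - 1*(-1743) = 39141 + 1743 = 40884)
-C = -1*40884 = -40884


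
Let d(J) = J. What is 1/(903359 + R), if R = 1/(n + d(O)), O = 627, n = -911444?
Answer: 910817/822794734302 ≈ 1.1070e-6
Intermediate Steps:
R = -1/910817 (R = 1/(-911444 + 627) = 1/(-910817) = -1/910817 ≈ -1.0979e-6)
1/(903359 + R) = 1/(903359 - 1/910817) = 1/(822794734302/910817) = 910817/822794734302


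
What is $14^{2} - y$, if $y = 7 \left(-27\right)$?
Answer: $385$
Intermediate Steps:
$y = -189$
$14^{2} - y = 14^{2} - -189 = 196 + 189 = 385$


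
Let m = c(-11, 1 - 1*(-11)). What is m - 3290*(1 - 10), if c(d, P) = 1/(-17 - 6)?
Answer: 681029/23 ≈ 29610.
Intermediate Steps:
c(d, P) = -1/23 (c(d, P) = 1/(-23) = -1/23)
m = -1/23 ≈ -0.043478
m - 3290*(1 - 10) = -1/23 - 3290*(1 - 10) = -1/23 - 3290*(-9) = -1/23 - 470*(-63) = -1/23 + 29610 = 681029/23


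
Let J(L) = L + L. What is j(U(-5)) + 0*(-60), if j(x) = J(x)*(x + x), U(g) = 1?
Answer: 4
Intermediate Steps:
J(L) = 2*L
j(x) = 4*x**2 (j(x) = (2*x)*(x + x) = (2*x)*(2*x) = 4*x**2)
j(U(-5)) + 0*(-60) = 4*1**2 + 0*(-60) = 4*1 + 0 = 4 + 0 = 4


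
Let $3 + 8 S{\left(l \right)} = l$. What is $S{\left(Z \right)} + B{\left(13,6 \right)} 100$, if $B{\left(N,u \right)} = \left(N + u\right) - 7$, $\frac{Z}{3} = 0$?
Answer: $\frac{9597}{8} \approx 1199.6$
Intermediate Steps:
$Z = 0$ ($Z = 3 \cdot 0 = 0$)
$S{\left(l \right)} = - \frac{3}{8} + \frac{l}{8}$
$B{\left(N,u \right)} = -7 + N + u$
$S{\left(Z \right)} + B{\left(13,6 \right)} 100 = \left(- \frac{3}{8} + \frac{1}{8} \cdot 0\right) + \left(-7 + 13 + 6\right) 100 = \left(- \frac{3}{8} + 0\right) + 12 \cdot 100 = - \frac{3}{8} + 1200 = \frac{9597}{8}$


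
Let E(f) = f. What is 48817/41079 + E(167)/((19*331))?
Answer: 313870306/258345831 ≈ 1.2149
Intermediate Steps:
48817/41079 + E(167)/((19*331)) = 48817/41079 + 167/((19*331)) = 48817*(1/41079) + 167/6289 = 48817/41079 + 167*(1/6289) = 48817/41079 + 167/6289 = 313870306/258345831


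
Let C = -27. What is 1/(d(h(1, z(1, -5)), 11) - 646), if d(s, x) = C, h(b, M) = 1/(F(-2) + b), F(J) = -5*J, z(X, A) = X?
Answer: -1/673 ≈ -0.0014859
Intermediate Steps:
h(b, M) = 1/(10 + b) (h(b, M) = 1/(-5*(-2) + b) = 1/(10 + b))
d(s, x) = -27
1/(d(h(1, z(1, -5)), 11) - 646) = 1/(-27 - 646) = 1/(-673) = -1/673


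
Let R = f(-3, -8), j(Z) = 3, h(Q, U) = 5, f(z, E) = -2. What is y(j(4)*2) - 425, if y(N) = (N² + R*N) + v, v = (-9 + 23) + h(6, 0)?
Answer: -382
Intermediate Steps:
v = 19 (v = (-9 + 23) + 5 = 14 + 5 = 19)
R = -2
y(N) = 19 + N² - 2*N (y(N) = (N² - 2*N) + 19 = 19 + N² - 2*N)
y(j(4)*2) - 425 = (19 + (3*2)² - 6*2) - 425 = (19 + 6² - 2*6) - 425 = (19 + 36 - 12) - 425 = 43 - 425 = -382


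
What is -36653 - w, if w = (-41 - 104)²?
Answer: -57678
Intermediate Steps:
w = 21025 (w = (-145)² = 21025)
-36653 - w = -36653 - 1*21025 = -36653 - 21025 = -57678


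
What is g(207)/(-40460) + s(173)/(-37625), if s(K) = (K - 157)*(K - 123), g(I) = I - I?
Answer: -32/1505 ≈ -0.021262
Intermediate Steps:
g(I) = 0
s(K) = (-157 + K)*(-123 + K)
g(207)/(-40460) + s(173)/(-37625) = 0/(-40460) + (19311 + 173² - 280*173)/(-37625) = 0*(-1/40460) + (19311 + 29929 - 48440)*(-1/37625) = 0 + 800*(-1/37625) = 0 - 32/1505 = -32/1505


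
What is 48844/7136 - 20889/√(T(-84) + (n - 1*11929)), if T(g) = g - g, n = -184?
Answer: 12211/1784 + 20889*I*√12113/12113 ≈ 6.8447 + 189.8*I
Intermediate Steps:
T(g) = 0
48844/7136 - 20889/√(T(-84) + (n - 1*11929)) = 48844/7136 - 20889/√(0 + (-184 - 1*11929)) = 48844*(1/7136) - 20889/√(0 + (-184 - 11929)) = 12211/1784 - 20889/√(0 - 12113) = 12211/1784 - 20889*(-I*√12113/12113) = 12211/1784 - (-20889)*I*√12113/12113 = 12211/1784 + 20889*I*√12113/12113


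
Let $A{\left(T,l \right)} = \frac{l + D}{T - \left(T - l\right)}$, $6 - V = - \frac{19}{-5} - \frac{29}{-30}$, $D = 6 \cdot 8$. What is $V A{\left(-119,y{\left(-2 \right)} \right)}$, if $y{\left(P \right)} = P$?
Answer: $- \frac{851}{30} \approx -28.367$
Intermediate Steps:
$D = 48$
$V = \frac{37}{30}$ ($V = 6 - \left(- \frac{19}{-5} - \frac{29}{-30}\right) = 6 - \left(\left(-19\right) \left(- \frac{1}{5}\right) - - \frac{29}{30}\right) = 6 - \left(\frac{19}{5} + \frac{29}{30}\right) = 6 - \frac{143}{30} = \frac{37}{30} \approx 1.2333$)
$A{\left(T,l \right)} = \frac{48 + l}{l}$ ($A{\left(T,l \right)} = \frac{l + 48}{T - \left(T - l\right)} = \frac{48 + l}{l}$)
$V A{\left(-119,y{\left(-2 \right)} \right)} = \frac{37 \frac{48 - 2}{-2}}{30} = \frac{37 \left(\left(- \frac{1}{2}\right) 46\right)}{30} = \frac{37}{30} \left(-23\right) = - \frac{851}{30}$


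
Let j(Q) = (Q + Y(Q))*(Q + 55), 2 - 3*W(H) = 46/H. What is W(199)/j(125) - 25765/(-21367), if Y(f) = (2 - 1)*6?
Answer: 90677031271/75197203605 ≈ 1.2059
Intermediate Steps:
W(H) = ⅔ - 46/(3*H)
Y(f) = 6 (Y(f) = 1*6 = 6)
j(Q) = (6 + Q)*(55 + Q) (j(Q) = (Q + 6)*(Q + 55) = (6 + Q)*(55 + Q))
W(199)/j(125) - 25765/(-21367) = ((⅔)*(-23 + 199)/199)/(330 + 125² + 61*125) - 25765/(-21367) = ((⅔)*(1/199)*176)/(330 + 15625 + 7625) - 25765*(-1/21367) = (352/597)/23580 + 25765/21367 = (352/597)*(1/23580) + 25765/21367 = 88/3519315 + 25765/21367 = 90677031271/75197203605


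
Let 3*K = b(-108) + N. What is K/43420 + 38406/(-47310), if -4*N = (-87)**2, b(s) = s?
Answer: -45310199/54778672 ≈ -0.82715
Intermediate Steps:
N = -7569/4 (N = -1/4*(-87)**2 = -1/4*7569 = -7569/4 ≈ -1892.3)
K = -2667/4 (K = (-108 - 7569/4)/3 = (1/3)*(-8001/4) = -2667/4 ≈ -666.75)
K/43420 + 38406/(-47310) = -2667/4/43420 + 38406/(-47310) = -2667/4*1/43420 + 38406*(-1/47310) = -2667/173680 - 6401/7885 = -45310199/54778672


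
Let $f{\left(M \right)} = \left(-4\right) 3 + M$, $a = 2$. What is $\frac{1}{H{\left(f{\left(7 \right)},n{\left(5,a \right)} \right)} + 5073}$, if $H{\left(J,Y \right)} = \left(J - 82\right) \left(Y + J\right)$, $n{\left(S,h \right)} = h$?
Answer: $\frac{1}{5334} \approx 0.00018748$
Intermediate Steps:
$f{\left(M \right)} = -12 + M$
$H{\left(J,Y \right)} = \left(-82 + J\right) \left(J + Y\right)$
$\frac{1}{H{\left(f{\left(7 \right)},n{\left(5,a \right)} \right)} + 5073} = \frac{1}{\left(\left(-12 + 7\right)^{2} - 82 \left(-12 + 7\right) - 164 + \left(-12 + 7\right) 2\right) + 5073} = \frac{1}{\left(\left(-5\right)^{2} - -410 - 164 - 10\right) + 5073} = \frac{1}{\left(25 + 410 - 164 - 10\right) + 5073} = \frac{1}{261 + 5073} = \frac{1}{5334}$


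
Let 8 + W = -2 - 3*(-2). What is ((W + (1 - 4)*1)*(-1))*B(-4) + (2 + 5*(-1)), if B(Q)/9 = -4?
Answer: -255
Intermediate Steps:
W = -4 (W = -8 + (-2 - 3*(-2)) = -8 + (-2 + 6) = -8 + 4 = -4)
B(Q) = -36 (B(Q) = 9*(-4) = -36)
((W + (1 - 4)*1)*(-1))*B(-4) + (2 + 5*(-1)) = ((-4 + (1 - 4)*1)*(-1))*(-36) + (2 + 5*(-1)) = ((-4 - 3*1)*(-1))*(-36) + (2 - 5) = ((-4 - 3)*(-1))*(-36) - 3 = -7*(-1)*(-36) - 3 = 7*(-36) - 3 = -252 - 3 = -255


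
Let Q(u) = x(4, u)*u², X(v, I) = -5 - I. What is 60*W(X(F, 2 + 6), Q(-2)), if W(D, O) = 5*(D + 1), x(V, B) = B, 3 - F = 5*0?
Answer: -3600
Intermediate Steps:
F = 3 (F = 3 - 5*0 = 3 - 1*0 = 3 + 0 = 3)
Q(u) = u³ (Q(u) = u*u² = u³)
W(D, O) = 5 + 5*D (W(D, O) = 5*(1 + D) = 5 + 5*D)
60*W(X(F, 2 + 6), Q(-2)) = 60*(5 + 5*(-5 - (2 + 6))) = 60*(5 + 5*(-5 - 1*8)) = 60*(5 + 5*(-5 - 8)) = 60*(5 + 5*(-13)) = 60*(5 - 65) = 60*(-60) = -3600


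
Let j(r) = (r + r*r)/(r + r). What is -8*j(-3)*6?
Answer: 48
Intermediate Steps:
j(r) = (r + r**2)/(2*r) (j(r) = (r + r**2)/((2*r)) = (r + r**2)*(1/(2*r)) = (r + r**2)/(2*r))
-8*j(-3)*6 = -8*(1/2 + (1/2)*(-3))*6 = -8*(1/2 - 3/2)*6 = -8*(-1)*6 = 8*6 = 48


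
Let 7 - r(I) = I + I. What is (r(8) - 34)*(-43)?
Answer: 1849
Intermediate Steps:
r(I) = 7 - 2*I (r(I) = 7 - (I + I) = 7 - 2*I)
(r(8) - 34)*(-43) = ((7 - 2*8) - 34)*(-43) = ((7 - 16) - 34)*(-43) = (-9 - 34)*(-43) = -43*(-43) = 1849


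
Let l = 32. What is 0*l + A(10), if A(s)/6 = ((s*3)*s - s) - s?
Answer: 1680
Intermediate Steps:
A(s) = -12*s + 18*s² (A(s) = 6*(((s*3)*s - s) - s) = 6*(((3*s)*s - s) - s) = 6*((3*s² - s) - s) = 6*((-s + 3*s²) - s) = 6*(-2*s + 3*s²) = -12*s + 18*s²)
0*l + A(10) = 0*32 + 6*10*(-2 + 3*10) = 0 + 6*10*(-2 + 30) = 0 + 6*10*28 = 0 + 1680 = 1680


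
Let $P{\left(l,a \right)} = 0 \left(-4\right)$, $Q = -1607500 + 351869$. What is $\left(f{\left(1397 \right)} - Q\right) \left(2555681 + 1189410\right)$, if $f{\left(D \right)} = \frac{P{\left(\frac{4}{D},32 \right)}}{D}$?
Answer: $4702452357421$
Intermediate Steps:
$Q = -1255631$
$P{\left(l,a \right)} = 0$
$f{\left(D \right)} = 0$ ($f{\left(D \right)} = \frac{0}{D} = 0$)
$\left(f{\left(1397 \right)} - Q\right) \left(2555681 + 1189410\right) = \left(0 - -1255631\right) \left(2555681 + 1189410\right) = \left(0 + 1255631\right) 3745091 = 1255631 \cdot 3745091 = 4702452357421$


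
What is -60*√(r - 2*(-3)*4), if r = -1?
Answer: -60*√23 ≈ -287.75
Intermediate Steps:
-60*√(r - 2*(-3)*4) = -60*√(-1 - 2*(-3)*4) = -60*√(-1 + 6*4) = -60*√(-1 + 24) = -60*√23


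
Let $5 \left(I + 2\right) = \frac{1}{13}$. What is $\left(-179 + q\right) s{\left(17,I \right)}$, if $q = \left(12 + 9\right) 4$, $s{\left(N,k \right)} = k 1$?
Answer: $\frac{2451}{13} \approx 188.54$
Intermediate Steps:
$I = - \frac{129}{65}$ ($I = -2 + \frac{1}{5 \cdot 13} = -2 + \frac{1}{5} \cdot \frac{1}{13} = -2 + \frac{1}{65} = - \frac{129}{65} \approx -1.9846$)
$s{\left(N,k \right)} = k$
$q = 84$ ($q = 21 \cdot 4 = 84$)
$\left(-179 + q\right) s{\left(17,I \right)} = \left(-179 + 84\right) \left(- \frac{129}{65}\right) = \left(-95\right) \left(- \frac{129}{65}\right) = \frac{2451}{13}$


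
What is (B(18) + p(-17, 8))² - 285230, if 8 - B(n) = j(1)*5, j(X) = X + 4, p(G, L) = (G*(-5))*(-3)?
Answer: -211246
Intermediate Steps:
p(G, L) = 15*G (p(G, L) = -5*G*(-3) = 15*G)
j(X) = 4 + X
B(n) = -17 (B(n) = 8 - (4 + 1)*5 = 8 - 5*5 = 8 - 1*25 = 8 - 25 = -17)
(B(18) + p(-17, 8))² - 285230 = (-17 + 15*(-17))² - 285230 = (-17 - 255)² - 285230 = (-272)² - 285230 = 73984 - 285230 = -211246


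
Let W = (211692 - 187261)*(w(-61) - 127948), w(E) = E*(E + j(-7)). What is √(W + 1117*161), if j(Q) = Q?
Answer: I*√3024377963 ≈ 54994.0*I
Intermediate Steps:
w(E) = E*(-7 + E) (w(E) = E*(E - 7) = E*(-7 + E))
W = -3024557800 (W = (211692 - 187261)*(-61*(-7 - 61) - 127948) = 24431*(-61*(-68) - 127948) = 24431*(4148 - 127948) = 24431*(-123800) = -3024557800)
√(W + 1117*161) = √(-3024557800 + 1117*161) = √(-3024557800 + 179837) = √(-3024377963) = I*√3024377963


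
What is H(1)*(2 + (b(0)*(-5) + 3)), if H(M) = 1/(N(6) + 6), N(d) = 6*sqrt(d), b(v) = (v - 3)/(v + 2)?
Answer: -5/12 + 5*sqrt(6)/12 ≈ 0.60395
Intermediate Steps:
b(v) = (-3 + v)/(2 + v)
H(M) = 1/(6 + 6*sqrt(6)) (H(M) = 1/(6*sqrt(6) + 6) = 1/(6 + 6*sqrt(6)))
H(1)*(2 + (b(0)*(-5) + 3)) = (-1/30 + sqrt(6)/30)*(2 + (((-3 + 0)/(2 + 0))*(-5) + 3)) = (-1/30 + sqrt(6)/30)*(2 + ((-3/2)*(-5) + 3)) = (-1/30 + sqrt(6)/30)*(2 + (((1/2)*(-3))*(-5) + 3)) = (-1/30 + sqrt(6)/30)*(2 + (-3/2*(-5) + 3)) = (-1/30 + sqrt(6)/30)*(2 + (15/2 + 3)) = (-1/30 + sqrt(6)/30)*(2 + 21/2) = (-1/30 + sqrt(6)/30)*(25/2) = -5/12 + 5*sqrt(6)/12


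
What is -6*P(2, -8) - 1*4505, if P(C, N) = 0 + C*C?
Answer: -4529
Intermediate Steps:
P(C, N) = C² (P(C, N) = 0 + C² = C²)
-6*P(2, -8) - 1*4505 = -6*2² - 1*4505 = -6*4 - 4505 = -24 - 4505 = -4529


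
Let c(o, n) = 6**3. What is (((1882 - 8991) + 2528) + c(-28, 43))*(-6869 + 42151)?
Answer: -154005930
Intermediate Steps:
c(o, n) = 216
(((1882 - 8991) + 2528) + c(-28, 43))*(-6869 + 42151) = (((1882 - 8991) + 2528) + 216)*(-6869 + 42151) = ((-7109 + 2528) + 216)*35282 = (-4581 + 216)*35282 = -4365*35282 = -154005930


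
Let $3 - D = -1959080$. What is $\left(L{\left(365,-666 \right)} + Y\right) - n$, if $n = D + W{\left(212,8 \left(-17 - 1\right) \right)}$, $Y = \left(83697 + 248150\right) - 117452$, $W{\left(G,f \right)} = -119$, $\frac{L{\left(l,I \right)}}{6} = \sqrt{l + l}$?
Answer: $-1744569 + 6 \sqrt{730} \approx -1.7444 \cdot 10^{6}$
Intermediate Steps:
$D = 1959083$ ($D = 3 - -1959080 = 3 + 1959080 = 1959083$)
$L{\left(l,I \right)} = 6 \sqrt{2} \sqrt{l}$ ($L{\left(l,I \right)} = 6 \sqrt{l + l} = 6 \sqrt{2 l} = 6 \sqrt{2} \sqrt{l}$)
$Y = 214395$ ($Y = 331847 - 117452 = 214395$)
$n = 1958964$ ($n = 1959083 - 119 = 1958964$)
$\left(L{\left(365,-666 \right)} + Y\right) - n = \left(6 \sqrt{2} \sqrt{365} + 214395\right) - 1958964 = \left(6 \sqrt{730} + 214395\right) - 1958964 = \left(214395 + 6 \sqrt{730}\right) - 1958964 = -1744569 + 6 \sqrt{730}$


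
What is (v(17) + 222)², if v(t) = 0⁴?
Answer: 49284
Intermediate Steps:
v(t) = 0
(v(17) + 222)² = (0 + 222)² = 222² = 49284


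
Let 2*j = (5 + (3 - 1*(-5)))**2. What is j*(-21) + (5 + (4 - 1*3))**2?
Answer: -3477/2 ≈ -1738.5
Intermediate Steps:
j = 169/2 (j = (5 + (3 - 1*(-5)))**2/2 = (5 + (3 + 5))**2/2 = (5 + 8)**2/2 = (1/2)*13**2 = (1/2)*169 = 169/2 ≈ 84.500)
j*(-21) + (5 + (4 - 1*3))**2 = (169/2)*(-21) + (5 + (4 - 1*3))**2 = -3549/2 + (5 + (4 - 3))**2 = -3549/2 + (5 + 1)**2 = -3549/2 + 6**2 = -3549/2 + 36 = -3477/2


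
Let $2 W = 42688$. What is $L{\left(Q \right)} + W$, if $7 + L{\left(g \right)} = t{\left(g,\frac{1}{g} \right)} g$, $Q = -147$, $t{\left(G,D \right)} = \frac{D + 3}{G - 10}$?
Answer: $\frac{3350349}{157} \approx 21340.0$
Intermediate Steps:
$W = 21344$ ($W = \frac{1}{2} \cdot 42688 = 21344$)
$t{\left(G,D \right)} = \frac{3 + D}{-10 + G}$
$L{\left(g \right)} = -7 + \frac{g \left(3 + \frac{1}{g}\right)}{-10 + g}$ ($L{\left(g \right)} = -7 + \frac{3 + \frac{1}{g}}{-10 + g} g = -7 + \frac{g \left(3 + \frac{1}{g}\right)}{-10 + g}$)
$L{\left(Q \right)} + W = \frac{71 - -588}{-10 - 147} + 21344 = \frac{71 + 588}{-157} + 21344 = \left(- \frac{1}{157}\right) 659 + 21344 = - \frac{659}{157} + 21344 = \frac{3350349}{157}$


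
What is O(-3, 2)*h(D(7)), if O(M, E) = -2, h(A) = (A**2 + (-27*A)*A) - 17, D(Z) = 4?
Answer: 866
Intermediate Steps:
h(A) = -17 - 26*A**2 (h(A) = (A**2 - 27*A**2) - 17 = -26*A**2 - 17 = -17 - 26*A**2)
O(-3, 2)*h(D(7)) = -2*(-17 - 26*4**2) = -2*(-17 - 26*16) = -2*(-17 - 416) = -2*(-433) = 866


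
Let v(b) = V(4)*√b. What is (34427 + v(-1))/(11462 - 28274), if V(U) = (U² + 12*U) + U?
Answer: -34427/16812 - 17*I/4203 ≈ -2.0478 - 0.0040447*I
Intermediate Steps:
V(U) = U² + 13*U
v(b) = 68*√b (v(b) = (4*(13 + 4))*√b = (4*17)*√b = 68*√b)
(34427 + v(-1))/(11462 - 28274) = (34427 + 68*√(-1))/(11462 - 28274) = (34427 + 68*I)/(-16812) = (34427 + 68*I)*(-1/16812) = -34427/16812 - 17*I/4203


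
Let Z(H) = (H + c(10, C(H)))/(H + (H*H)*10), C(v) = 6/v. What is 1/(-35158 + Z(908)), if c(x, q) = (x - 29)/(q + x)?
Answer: -82509966/2900885375561 ≈ -2.8443e-5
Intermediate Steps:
c(x, q) = (-29 + x)/(q + x)
Z(H) = (H - 19/(10 + 6/H))/(H + 10*H²) (Z(H) = (H + (-29 + 10)/(6/H + 10))/(H + (H*H)*10) = (H - 19/(10 + 6/H))/(H + H²*10) = (H - 19/(10 + 6/H))/(H + 10*H²))
1/(-35158 + Z(908)) = 1/(-35158 + (-13 + 10*908)/(2*(3 + 35*908 + 50*908²))) = 1/(-35158 + (-13 + 9080)/(2*(3 + 31780 + 50*824464))) = 1/(-35158 + (½)*9067/(3 + 31780 + 41223200)) = 1/(-35158 + (½)*9067/41254983) = 1/(-35158 + (½)*(1/41254983)*9067) = 1/(-35158 + 9067/82509966) = 1/(-2900885375561/82509966) = -82509966/2900885375561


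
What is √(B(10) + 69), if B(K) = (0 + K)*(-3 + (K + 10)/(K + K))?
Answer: 7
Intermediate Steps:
B(K) = K*(-3 + (10 + K)/(2*K)) (B(K) = K*(-3 + (10 + K)/((2*K))) = K*(-3 + (10 + K)*(1/(2*K))) = K*(-3 + (10 + K)/(2*K)))
√(B(10) + 69) = √((5 - 5/2*10) + 69) = √((5 - 25) + 69) = √(-20 + 69) = √49 = 7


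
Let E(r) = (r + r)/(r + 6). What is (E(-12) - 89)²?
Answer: 7225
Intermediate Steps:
E(r) = 2*r/(6 + r) (E(r) = (2*r)/(6 + r) = 2*r/(6 + r))
(E(-12) - 89)² = (2*(-12)/(6 - 12) - 89)² = (2*(-12)/(-6) - 89)² = (2*(-12)*(-⅙) - 89)² = (4 - 89)² = (-85)² = 7225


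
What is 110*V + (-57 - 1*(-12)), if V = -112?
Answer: -12365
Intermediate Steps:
110*V + (-57 - 1*(-12)) = 110*(-112) + (-57 - 1*(-12)) = -12320 + (-57 + 12) = -12320 - 45 = -12365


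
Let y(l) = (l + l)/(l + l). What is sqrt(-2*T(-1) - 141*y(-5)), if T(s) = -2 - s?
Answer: I*sqrt(139) ≈ 11.79*I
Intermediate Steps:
y(l) = 1 (y(l) = (2*l)/((2*l)) = (2*l)*(1/(2*l)) = 1)
sqrt(-2*T(-1) - 141*y(-5)) = sqrt(-2*(-2 - 1*(-1)) - 141*1) = sqrt(-2*(-2 + 1) - 141) = sqrt(-2*(-1) - 141) = sqrt(2 - 141) = sqrt(-139) = I*sqrt(139)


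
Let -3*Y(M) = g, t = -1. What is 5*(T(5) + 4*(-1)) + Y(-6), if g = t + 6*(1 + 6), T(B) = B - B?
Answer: -101/3 ≈ -33.667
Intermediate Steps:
T(B) = 0
g = 41 (g = -1 + 6*(1 + 6) = -1 + 6*7 = -1 + 42 = 41)
Y(M) = -41/3 (Y(M) = -1/3*41 = -41/3)
5*(T(5) + 4*(-1)) + Y(-6) = 5*(0 + 4*(-1)) - 41/3 = 5*(0 - 4) - 41/3 = 5*(-4) - 41/3 = -20 - 41/3 = -101/3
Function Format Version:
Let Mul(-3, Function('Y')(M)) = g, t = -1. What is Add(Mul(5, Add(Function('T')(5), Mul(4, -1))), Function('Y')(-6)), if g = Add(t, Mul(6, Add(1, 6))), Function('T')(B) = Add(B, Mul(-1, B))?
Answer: Rational(-101, 3) ≈ -33.667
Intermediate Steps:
Function('T')(B) = 0
g = 41 (g = Add(-1, Mul(6, Add(1, 6))) = Add(-1, Mul(6, 7)) = Add(-1, 42) = 41)
Function('Y')(M) = Rational(-41, 3) (Function('Y')(M) = Mul(Rational(-1, 3), 41) = Rational(-41, 3))
Add(Mul(5, Add(Function('T')(5), Mul(4, -1))), Function('Y')(-6)) = Add(Mul(5, Add(0, Mul(4, -1))), Rational(-41, 3)) = Add(Mul(5, Add(0, -4)), Rational(-41, 3)) = Add(Mul(5, -4), Rational(-41, 3)) = Add(-20, Rational(-41, 3)) = Rational(-101, 3)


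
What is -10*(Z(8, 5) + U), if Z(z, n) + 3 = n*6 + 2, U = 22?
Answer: -510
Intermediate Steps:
Z(z, n) = -1 + 6*n (Z(z, n) = -3 + (n*6 + 2) = -3 + (6*n + 2) = -3 + (2 + 6*n) = -1 + 6*n)
-10*(Z(8, 5) + U) = -10*((-1 + 6*5) + 22) = -10*((-1 + 30) + 22) = -10*(29 + 22) = -10*51 = -510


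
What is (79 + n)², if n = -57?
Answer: 484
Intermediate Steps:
(79 + n)² = (79 - 57)² = 22² = 484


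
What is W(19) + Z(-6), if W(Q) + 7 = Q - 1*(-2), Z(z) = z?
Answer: 8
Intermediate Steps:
W(Q) = -5 + Q (W(Q) = -7 + (Q - 1*(-2)) = -7 + (Q + 2) = -7 + (2 + Q) = -5 + Q)
W(19) + Z(-6) = (-5 + 19) - 6 = 14 - 6 = 8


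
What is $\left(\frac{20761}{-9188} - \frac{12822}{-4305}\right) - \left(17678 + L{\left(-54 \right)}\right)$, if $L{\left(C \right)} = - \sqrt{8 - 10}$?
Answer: $- \frac{233071063363}{13184780} + i \sqrt{2} \approx -17677.0 + 1.4142 i$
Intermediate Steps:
$L{\left(C \right)} = - i \sqrt{2}$ ($L{\left(C \right)} = - \sqrt{-2} = - i \sqrt{2}$)
$\left(\frac{20761}{-9188} - \frac{12822}{-4305}\right) - \left(17678 + L{\left(-54 \right)}\right) = \left(\frac{20761}{-9188} - \frac{12822}{-4305}\right) - \left(17678 - i \sqrt{2}\right) = \left(20761 \left(- \frac{1}{9188}\right) - - \frac{4274}{1435}\right) - \left(17678 - i \sqrt{2}\right) = \left(- \frac{20761}{9188} + \frac{4274}{1435}\right) - \left(17678 - i \sqrt{2}\right) = \frac{9477477}{13184780} - \left(17678 - i \sqrt{2}\right) = - \frac{233071063363}{13184780} + i \sqrt{2}$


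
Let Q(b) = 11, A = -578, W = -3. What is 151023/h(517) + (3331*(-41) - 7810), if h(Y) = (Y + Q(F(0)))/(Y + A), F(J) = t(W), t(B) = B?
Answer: -28481857/176 ≈ -1.6183e+5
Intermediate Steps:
F(J) = -3
h(Y) = (11 + Y)/(-578 + Y) (h(Y) = (Y + 11)/(Y - 578) = (11 + Y)/(-578 + Y))
151023/h(517) + (3331*(-41) - 7810) = 151023/(((11 + 517)/(-578 + 517))) + (3331*(-41) - 7810) = 151023/((528/(-61))) + (-136571 - 7810) = 151023/((-1/61*528)) - 144381 = 151023/(-528/61) - 144381 = 151023*(-61/528) - 144381 = -3070801/176 - 144381 = -28481857/176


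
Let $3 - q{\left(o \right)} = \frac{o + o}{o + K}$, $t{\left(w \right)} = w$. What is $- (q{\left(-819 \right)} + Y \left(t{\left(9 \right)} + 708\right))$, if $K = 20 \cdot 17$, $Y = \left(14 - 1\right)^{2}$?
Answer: $- \frac{58041666}{479} \approx -1.2117 \cdot 10^{5}$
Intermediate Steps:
$Y = 169$ ($Y = 13^{2} = 169$)
$K = 340$
$q{\left(o \right)} = 3 - \frac{2 o}{340 + o}$ ($q{\left(o \right)} = 3 - \frac{o + o}{o + 340} = 3 - \frac{2 o}{340 + o}$)
$- (q{\left(-819 \right)} + Y \left(t{\left(9 \right)} + 708\right)) = - (\frac{1020 - 819}{340 - 819} + 169 \left(9 + 708\right)) = - (\frac{1}{-479} \cdot 201 + 169 \cdot 717) = - (\left(- \frac{1}{479}\right) 201 + 121173) = - (- \frac{201}{479} + 121173) = \left(-1\right) \frac{58041666}{479} = - \frac{58041666}{479}$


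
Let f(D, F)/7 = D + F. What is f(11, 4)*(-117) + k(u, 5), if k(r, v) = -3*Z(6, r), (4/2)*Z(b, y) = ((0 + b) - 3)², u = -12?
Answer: -24597/2 ≈ -12299.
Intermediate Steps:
f(D, F) = 7*D + 7*F (f(D, F) = 7*(D + F) = 7*D + 7*F)
Z(b, y) = (-3 + b)²/2 (Z(b, y) = ((0 + b) - 3)²/2 = (b - 3)²/2 = (-3 + b)²/2)
k(r, v) = -27/2 (k(r, v) = -3*(-3 + 6)²/2 = -3*3²/2 = -3*9/2 = -27/2)
f(11, 4)*(-117) + k(u, 5) = (7*11 + 7*4)*(-117) - 27/2 = (77 + 28)*(-117) - 27/2 = 105*(-117) - 27/2 = -12285 - 27/2 = -24597/2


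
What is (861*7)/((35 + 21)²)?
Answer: 123/64 ≈ 1.9219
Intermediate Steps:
(861*7)/((35 + 21)²) = 6027/(56²) = 6027/3136 = 6027*(1/3136) = 123/64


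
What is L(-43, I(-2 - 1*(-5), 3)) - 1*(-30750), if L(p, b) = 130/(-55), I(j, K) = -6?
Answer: 338224/11 ≈ 30748.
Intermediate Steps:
L(p, b) = -26/11 (L(p, b) = 130*(-1/55) = -26/11)
L(-43, I(-2 - 1*(-5), 3)) - 1*(-30750) = -26/11 - 1*(-30750) = -26/11 + 30750 = 338224/11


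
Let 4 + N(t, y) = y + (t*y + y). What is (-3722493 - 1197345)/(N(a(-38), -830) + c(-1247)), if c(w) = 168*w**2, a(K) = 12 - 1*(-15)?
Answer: -2459919/130608719 ≈ -0.018834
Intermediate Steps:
a(K) = 27 (a(K) = 12 + 15 = 27)
N(t, y) = -4 + 2*y + t*y (N(t, y) = -4 + (y + (t*y + y)) = -4 + (y + (y + t*y)) = -4 + (2*y + t*y) = -4 + 2*y + t*y)
(-3722493 - 1197345)/(N(a(-38), -830) + c(-1247)) = (-3722493 - 1197345)/((-4 + 2*(-830) + 27*(-830)) + 168*(-1247)**2) = -4919838/((-4 - 1660 - 22410) + 168*1555009) = -4919838/(-24074 + 261241512) = -4919838/261217438 = -4919838*1/261217438 = -2459919/130608719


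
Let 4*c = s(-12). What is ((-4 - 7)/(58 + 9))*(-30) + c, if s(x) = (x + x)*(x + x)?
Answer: 9978/67 ≈ 148.93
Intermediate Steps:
s(x) = 4*x**2 (s(x) = (2*x)*(2*x) = 4*x**2)
c = 144 (c = (4*(-12)**2)/4 = (4*144)/4 = (1/4)*576 = 144)
((-4 - 7)/(58 + 9))*(-30) + c = ((-4 - 7)/(58 + 9))*(-30) + 144 = -11/67*(-30) + 144 = 330/67 + 144 = 9978/67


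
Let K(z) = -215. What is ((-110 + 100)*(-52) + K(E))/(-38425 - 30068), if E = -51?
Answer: -305/68493 ≈ -0.0044530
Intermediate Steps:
((-110 + 100)*(-52) + K(E))/(-38425 - 30068) = ((-110 + 100)*(-52) - 215)/(-38425 - 30068) = (-10*(-52) - 215)/(-68493) = (520 - 215)*(-1/68493) = 305*(-1/68493) = -305/68493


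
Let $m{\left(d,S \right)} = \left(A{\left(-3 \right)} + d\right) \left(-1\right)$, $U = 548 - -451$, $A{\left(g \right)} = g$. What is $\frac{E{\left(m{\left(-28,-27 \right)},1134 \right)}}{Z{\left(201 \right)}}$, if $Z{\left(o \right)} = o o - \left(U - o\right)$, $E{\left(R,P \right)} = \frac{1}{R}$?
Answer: $\frac{1}{1227693} \approx 8.1454 \cdot 10^{-7}$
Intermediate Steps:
$U = 999$ ($U = 548 + 451 = 999$)
$m{\left(d,S \right)} = 3 - d$ ($m{\left(d,S \right)} = \left(-3 + d\right) \left(-1\right) = 3 - d$)
$Z{\left(o \right)} = -999 + o + o^{2}$ ($Z{\left(o \right)} = o o + \left(o - 999\right) = o^{2} + \left(o - 999\right) = o^{2} + \left(-999 + o\right) = -999 + o + o^{2}$)
$\frac{E{\left(m{\left(-28,-27 \right)},1134 \right)}}{Z{\left(201 \right)}} = \frac{1}{\left(3 - -28\right) \left(-999 + 201 + 201^{2}\right)} = \frac{1}{\left(3 + 28\right) \left(-999 + 201 + 40401\right)} = \frac{1}{31 \cdot 39603} = \frac{1}{31} \cdot \frac{1}{39603} = \frac{1}{1227693}$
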